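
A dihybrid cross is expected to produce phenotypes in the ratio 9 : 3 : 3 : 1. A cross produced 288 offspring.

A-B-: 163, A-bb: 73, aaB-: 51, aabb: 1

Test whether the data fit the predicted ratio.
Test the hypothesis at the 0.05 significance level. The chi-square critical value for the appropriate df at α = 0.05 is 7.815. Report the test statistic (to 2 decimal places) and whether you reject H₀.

Ratio total = 16. Expected counts: 288×9/16 = 162, 288×3/16 = 54, 288×3/16 = 54, 288×1/16 = 18.
χ² = (163−162)²/162 + (73−54)²/54 + (51−54)²/54 + (1−18)²/18
   = 0.006 + 6.685 + 0.167 + 16.056
Sum = 22.91
df = 3. Since 22.91 > 7.815, we reject H₀.

22.91; reject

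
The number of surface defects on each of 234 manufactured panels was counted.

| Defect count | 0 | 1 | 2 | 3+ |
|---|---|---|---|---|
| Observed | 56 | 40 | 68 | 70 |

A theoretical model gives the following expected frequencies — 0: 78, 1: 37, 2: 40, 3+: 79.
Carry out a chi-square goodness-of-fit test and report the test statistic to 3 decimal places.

0: (56 − 78)²/78 = 484/78 = 6.2051
1: (40 − 37)²/37 = 9/37 = 0.2432
2: (68 − 40)²/40 = 784/40 = 19.6000
3+: (70 − 79)²/79 = 81/79 = 1.0253
Sum = 27.074

27.074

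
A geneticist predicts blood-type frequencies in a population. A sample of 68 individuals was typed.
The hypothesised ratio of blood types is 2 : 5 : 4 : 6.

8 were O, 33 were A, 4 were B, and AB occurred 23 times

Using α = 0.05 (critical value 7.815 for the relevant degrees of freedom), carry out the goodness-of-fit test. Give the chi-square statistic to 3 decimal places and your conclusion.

17.492; reject

Ratio total = 17. Expected counts: 68×2/17 = 8, 68×5/17 = 20, 68×4/17 = 16, 68×6/17 = 24.
O: (8 − 8)²/8 = 0/8 = 0.0000
A: (33 − 20)²/20 = 169/20 = 8.4500
B: (4 − 16)²/16 = 144/16 = 9.0000
AB: (23 − 24)²/24 = 1/24 = 0.0417
Sum = 17.492
df = 3. Since 17.492 > 7.815, we reject H₀.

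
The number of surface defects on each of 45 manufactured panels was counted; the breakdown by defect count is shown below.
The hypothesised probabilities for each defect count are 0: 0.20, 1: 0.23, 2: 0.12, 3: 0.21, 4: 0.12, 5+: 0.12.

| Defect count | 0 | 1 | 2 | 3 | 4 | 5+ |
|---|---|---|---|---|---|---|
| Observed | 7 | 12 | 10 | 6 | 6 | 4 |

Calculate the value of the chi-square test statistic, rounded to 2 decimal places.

Expected counts E_i = n·p_i: 45×0.20 = 9, 45×0.23 = 10.35, 45×0.12 = 5.4, 45×0.21 = 9.45, 45×0.12 = 5.4, 45×0.12 = 5.4.
cat         O        E   (O−E)²/E
0           7        9      0.444
1          12    10.35      0.263
2          10      5.4      3.919
3           6     9.45      1.260
4           6      5.4      0.067
5+          4      5.4      0.363
Sum = 6.32

6.32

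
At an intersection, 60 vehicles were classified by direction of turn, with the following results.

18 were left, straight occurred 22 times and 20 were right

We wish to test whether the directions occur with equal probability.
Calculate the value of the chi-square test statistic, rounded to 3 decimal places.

0.400

Under H₀ each category has probability 1/3, so each expected count is 60/3 = 20.
cat           O        E   (O−E)²/E
left         18       20     0.2000
straight     22       20     0.2000
right        20       20     0.0000
Sum = 0.400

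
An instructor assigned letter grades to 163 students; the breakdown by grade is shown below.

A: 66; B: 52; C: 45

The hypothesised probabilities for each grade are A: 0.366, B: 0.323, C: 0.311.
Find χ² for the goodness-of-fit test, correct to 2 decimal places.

Expected counts E_i = n·p_i: 163×0.366 = 59.658, 163×0.323 = 52.649, 163×0.311 = 50.693.
cat         O        E   (O−E)²/E
A          66   59.658      0.674
B          52   52.649      0.008
C          45   50.693      0.639
Sum = 1.32

1.32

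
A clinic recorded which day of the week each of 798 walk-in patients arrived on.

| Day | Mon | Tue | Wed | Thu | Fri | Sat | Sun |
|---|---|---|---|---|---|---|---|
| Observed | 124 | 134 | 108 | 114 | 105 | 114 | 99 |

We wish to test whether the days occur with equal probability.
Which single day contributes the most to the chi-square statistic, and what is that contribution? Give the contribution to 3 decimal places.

Expected count for each of the 7 categories: 798/7 = 114.
Mon: (124 − 114)²/114 = 100/114 = 0.8772
Tue: (134 − 114)²/114 = 400/114 = 3.5088
Wed: (108 − 114)²/114 = 36/114 = 0.3158
Thu: (114 − 114)²/114 = 0/114 = 0.0000
Fri: (105 − 114)²/114 = 81/114 = 0.7105
Sat: (114 − 114)²/114 = 0/114 = 0.0000
Sun: (99 − 114)²/114 = 225/114 = 1.9737
The largest term is for Tue: 3.509.

Tue, 3.509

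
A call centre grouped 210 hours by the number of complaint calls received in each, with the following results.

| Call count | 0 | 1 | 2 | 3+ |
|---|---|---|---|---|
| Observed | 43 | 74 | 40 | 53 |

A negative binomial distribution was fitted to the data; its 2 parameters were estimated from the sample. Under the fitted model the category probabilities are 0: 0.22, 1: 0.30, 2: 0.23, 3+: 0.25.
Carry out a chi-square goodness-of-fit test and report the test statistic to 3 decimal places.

Expected counts E_i = n·p_i: 210×0.22 = 46.2, 210×0.30 = 63, 210×0.23 = 48.3, 210×0.25 = 52.5.
cat         O        E   (O−E)²/E
0          43     46.2     0.2216
1          74       63     1.9206
2          40     48.3     1.4263
3+         53     52.5     0.0048
Sum = 3.573

3.573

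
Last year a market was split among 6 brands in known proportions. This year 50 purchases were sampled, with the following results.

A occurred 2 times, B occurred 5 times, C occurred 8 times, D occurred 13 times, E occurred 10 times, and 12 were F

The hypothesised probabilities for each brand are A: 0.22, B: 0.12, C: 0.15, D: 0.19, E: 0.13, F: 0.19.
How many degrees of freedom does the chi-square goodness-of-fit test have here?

There are k = 6 categories and no parameters were estimated from the data, so df = 6 − 1 = 5.

5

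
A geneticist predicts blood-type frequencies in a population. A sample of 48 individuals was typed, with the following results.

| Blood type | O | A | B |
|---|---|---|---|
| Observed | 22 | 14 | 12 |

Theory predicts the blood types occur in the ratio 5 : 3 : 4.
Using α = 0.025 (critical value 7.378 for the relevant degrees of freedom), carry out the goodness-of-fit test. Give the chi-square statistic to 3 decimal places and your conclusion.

Ratio total = 12. Expected counts: 48×5/12 = 20, 48×3/12 = 12, 48×4/12 = 16.
O: (22 − 20)²/20 = 4/20 = 0.2000
A: (14 − 12)²/12 = 4/12 = 0.3333
B: (12 − 16)²/16 = 16/16 = 1.0000
Sum = 1.533
df = 2. Since 1.533 < 7.378, we do not reject H₀.

1.533; do not reject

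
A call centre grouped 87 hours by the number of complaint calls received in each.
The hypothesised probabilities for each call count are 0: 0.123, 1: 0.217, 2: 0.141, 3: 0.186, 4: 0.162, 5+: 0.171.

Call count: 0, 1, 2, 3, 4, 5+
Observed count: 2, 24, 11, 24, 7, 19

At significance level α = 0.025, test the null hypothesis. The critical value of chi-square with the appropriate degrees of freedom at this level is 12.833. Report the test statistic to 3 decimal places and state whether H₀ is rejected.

17.085; reject

Expected counts E_i = n·p_i: 87×0.123 = 10.701, 87×0.217 = 18.879, 87×0.141 = 12.267, 87×0.186 = 16.182, 87×0.162 = 14.094, 87×0.171 = 14.877.
χ² = (2−10.701)²/10.701 + (24−18.879)²/18.879 + (11−12.267)²/12.267 + (24−16.182)²/16.182 + (7−14.094)²/14.094 + (19−14.877)²/14.877
   = 7.0748 + 1.3891 + 0.1309 + 3.7771 + 3.5707 + 1.1426
Sum = 17.085
df = 5. Since 17.085 > 12.833, we reject H₀.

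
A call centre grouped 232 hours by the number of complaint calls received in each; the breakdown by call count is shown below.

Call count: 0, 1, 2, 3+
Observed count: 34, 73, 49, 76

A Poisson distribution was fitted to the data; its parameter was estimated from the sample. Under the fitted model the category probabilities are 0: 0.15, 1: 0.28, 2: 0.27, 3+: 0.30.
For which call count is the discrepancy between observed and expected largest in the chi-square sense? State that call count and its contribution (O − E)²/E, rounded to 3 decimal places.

2, 2.970

Expected counts E_i = n·p_i: 232×0.15 = 34.8, 232×0.28 = 64.96, 232×0.27 = 62.64, 232×0.30 = 69.6.
cat         O        E   (O−E)²/E
0          34     34.8     0.0184
1          73    64.96     0.9951
2          49    62.64     2.9701
3+         76     69.6     0.5885
The largest term is for 2: 2.970.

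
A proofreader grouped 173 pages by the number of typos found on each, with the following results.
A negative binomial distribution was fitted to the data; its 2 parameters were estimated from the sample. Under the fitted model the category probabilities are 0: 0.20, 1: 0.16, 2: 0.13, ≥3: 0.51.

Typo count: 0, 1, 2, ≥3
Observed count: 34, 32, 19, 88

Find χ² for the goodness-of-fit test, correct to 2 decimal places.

1.23

Expected counts E_i = n·p_i: 173×0.20 = 34.6, 173×0.16 = 27.68, 173×0.13 = 22.49, 173×0.51 = 88.23.
χ² = (34−34.6)²/34.6 + (32−27.68)²/27.68 + (19−22.49)²/22.49 + (88−88.23)²/88.23
   = 0.010 + 0.674 + 0.542 + 0.001
Sum = 1.23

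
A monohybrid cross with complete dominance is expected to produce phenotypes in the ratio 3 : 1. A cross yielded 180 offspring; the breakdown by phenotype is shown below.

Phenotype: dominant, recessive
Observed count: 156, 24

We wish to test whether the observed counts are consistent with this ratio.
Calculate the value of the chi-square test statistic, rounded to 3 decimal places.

13.067

Ratio total = 4. Expected counts: 180×3/4 = 135, 180×1/4 = 45.
cat            O        E   (O−E)²/E
dominant     156      135     3.2667
recessive     24       45     9.8000
Sum = 13.067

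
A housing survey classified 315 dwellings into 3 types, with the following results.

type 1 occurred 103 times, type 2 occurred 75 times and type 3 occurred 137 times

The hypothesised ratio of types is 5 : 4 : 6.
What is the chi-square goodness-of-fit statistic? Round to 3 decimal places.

Ratio total = 15. Expected counts: 315×5/15 = 105, 315×4/15 = 84, 315×6/15 = 126.
cat         O        E   (O−E)²/E
type 1    103      105     0.0381
type 2     75       84     0.9643
type 3    137      126     0.9603
Sum = 1.963

1.963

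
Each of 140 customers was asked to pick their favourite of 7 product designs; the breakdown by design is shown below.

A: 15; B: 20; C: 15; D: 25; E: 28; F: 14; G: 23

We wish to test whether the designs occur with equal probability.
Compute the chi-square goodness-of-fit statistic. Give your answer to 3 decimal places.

9.200

Expected count for each of the 7 categories: 140/7 = 20.
χ² = (15−20)²/20 + (20−20)²/20 + (15−20)²/20 + (25−20)²/20 + (28−20)²/20 + (14−20)²/20 + (23−20)²/20
   = 1.2500 + 0.0000 + 1.2500 + 1.2500 + 3.2000 + 1.8000 + 0.4500
Sum = 9.200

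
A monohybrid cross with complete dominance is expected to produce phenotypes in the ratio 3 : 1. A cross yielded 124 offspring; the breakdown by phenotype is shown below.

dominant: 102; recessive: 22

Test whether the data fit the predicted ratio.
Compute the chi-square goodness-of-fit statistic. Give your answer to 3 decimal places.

3.484

Ratio total = 4. Expected counts: 124×3/4 = 93, 124×1/4 = 31.
dominant: (102 − 93)²/93 = 81/93 = 0.8710
recessive: (22 − 31)²/31 = 81/31 = 2.6129
Sum = 3.484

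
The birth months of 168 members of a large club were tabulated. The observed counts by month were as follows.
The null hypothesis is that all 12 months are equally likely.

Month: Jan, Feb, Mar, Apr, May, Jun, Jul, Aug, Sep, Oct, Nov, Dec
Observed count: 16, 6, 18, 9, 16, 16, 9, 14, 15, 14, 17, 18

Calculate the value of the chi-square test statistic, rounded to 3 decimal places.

12.000

Expected count for each of the 12 categories: 168/12 = 14.
Jan: (16 − 14)²/14 = 4/14 = 0.2857
Feb: (6 − 14)²/14 = 64/14 = 4.5714
Mar: (18 − 14)²/14 = 16/14 = 1.1429
Apr: (9 − 14)²/14 = 25/14 = 1.7857
May: (16 − 14)²/14 = 4/14 = 0.2857
Jun: (16 − 14)²/14 = 4/14 = 0.2857
Jul: (9 − 14)²/14 = 25/14 = 1.7857
Aug: (14 − 14)²/14 = 0/14 = 0.0000
Sep: (15 − 14)²/14 = 1/14 = 0.0714
Oct: (14 − 14)²/14 = 0/14 = 0.0000
Nov: (17 − 14)²/14 = 9/14 = 0.6429
Dec: (18 − 14)²/14 = 16/14 = 1.1429
Sum = 12.000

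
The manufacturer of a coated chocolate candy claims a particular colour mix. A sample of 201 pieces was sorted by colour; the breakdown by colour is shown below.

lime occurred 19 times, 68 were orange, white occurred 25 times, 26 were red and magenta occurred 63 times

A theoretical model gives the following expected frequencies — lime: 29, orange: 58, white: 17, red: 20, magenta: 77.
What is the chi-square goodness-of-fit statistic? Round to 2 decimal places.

13.28

lime: (19 − 29)²/29 = 100/29 = 3.448
orange: (68 − 58)²/58 = 100/58 = 1.724
white: (25 − 17)²/17 = 64/17 = 3.765
red: (26 − 20)²/20 = 36/20 = 1.800
magenta: (63 − 77)²/77 = 196/77 = 2.545
Sum = 13.28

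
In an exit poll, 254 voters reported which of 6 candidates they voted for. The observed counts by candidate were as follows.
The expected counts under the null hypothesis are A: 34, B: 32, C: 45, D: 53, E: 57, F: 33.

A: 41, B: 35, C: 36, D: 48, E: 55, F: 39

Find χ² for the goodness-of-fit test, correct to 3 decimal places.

5.155

χ² = (41−34)²/34 + (35−32)²/32 + (36−45)²/45 + (48−53)²/53 + (55−57)²/57 + (39−33)²/33
   = 1.4412 + 0.2813 + 1.8000 + 0.4717 + 0.0702 + 1.0909
Sum = 5.155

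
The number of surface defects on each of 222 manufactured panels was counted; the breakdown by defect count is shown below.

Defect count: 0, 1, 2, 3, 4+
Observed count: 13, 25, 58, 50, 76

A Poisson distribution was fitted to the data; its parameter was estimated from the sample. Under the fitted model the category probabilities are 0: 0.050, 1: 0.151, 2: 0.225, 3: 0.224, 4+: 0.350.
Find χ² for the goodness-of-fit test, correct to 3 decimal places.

Expected counts E_i = n·p_i: 222×0.050 = 11.1, 222×0.151 = 33.522, 222×0.225 = 49.95, 222×0.224 = 49.728, 222×0.350 = 77.7.
cat         O        E   (O−E)²/E
0          13     11.1     0.3252
1          25   33.522     2.1665
2          58    49.95     1.2973
3          50   49.728     0.0015
4+         76     77.7     0.0372
Sum = 3.828

3.828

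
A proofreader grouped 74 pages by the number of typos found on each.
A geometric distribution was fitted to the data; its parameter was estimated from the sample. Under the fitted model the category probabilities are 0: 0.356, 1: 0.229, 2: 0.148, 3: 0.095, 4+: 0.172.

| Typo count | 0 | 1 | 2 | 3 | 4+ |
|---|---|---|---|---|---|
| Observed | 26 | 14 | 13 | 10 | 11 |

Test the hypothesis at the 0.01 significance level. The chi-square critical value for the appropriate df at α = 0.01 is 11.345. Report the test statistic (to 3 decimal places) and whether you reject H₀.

Expected counts E_i = n·p_i: 74×0.356 = 26.344, 74×0.229 = 16.946, 74×0.148 = 10.952, 74×0.095 = 7.03, 74×0.172 = 12.728.
χ² = (26−26.344)²/26.344 + (14−16.946)²/16.946 + (13−10.952)²/10.952 + (10−7.03)²/7.03 + (11−12.728)²/12.728
   = 0.0045 + 0.5122 + 0.3830 + 1.2548 + 0.2346
Sum = 2.389
df = 3. Since 2.389 < 11.345, we do not reject H₀.

2.389; do not reject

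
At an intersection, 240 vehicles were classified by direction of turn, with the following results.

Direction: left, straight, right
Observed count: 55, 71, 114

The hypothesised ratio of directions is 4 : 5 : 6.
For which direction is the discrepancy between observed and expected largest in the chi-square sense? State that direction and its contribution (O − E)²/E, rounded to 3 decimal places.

right, 3.375

Ratio total = 15. Expected counts: 240×4/15 = 64, 240×5/15 = 80, 240×6/15 = 96.
cat           O        E   (O−E)²/E
left         55       64     1.2656
straight     71       80     1.0125
right       114       96     3.3750
The largest term is for right: 3.375.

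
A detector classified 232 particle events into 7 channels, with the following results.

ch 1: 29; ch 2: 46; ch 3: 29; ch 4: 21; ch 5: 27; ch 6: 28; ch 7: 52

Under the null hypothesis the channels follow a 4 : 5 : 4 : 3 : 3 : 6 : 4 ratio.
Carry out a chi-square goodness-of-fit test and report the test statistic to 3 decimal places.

Ratio total = 29. Expected counts: 232×4/29 = 32, 232×5/29 = 40, 232×4/29 = 32, 232×3/29 = 24, 232×3/29 = 24, 232×6/29 = 48, 232×4/29 = 32.
ch 1: (29 − 32)²/32 = 9/32 = 0.2813
ch 2: (46 − 40)²/40 = 36/40 = 0.9000
ch 3: (29 − 32)²/32 = 9/32 = 0.2813
ch 4: (21 − 24)²/24 = 9/24 = 0.3750
ch 5: (27 − 24)²/24 = 9/24 = 0.3750
ch 6: (28 − 48)²/48 = 400/48 = 8.3333
ch 7: (52 − 32)²/32 = 400/32 = 12.5000
Sum = 23.046

23.046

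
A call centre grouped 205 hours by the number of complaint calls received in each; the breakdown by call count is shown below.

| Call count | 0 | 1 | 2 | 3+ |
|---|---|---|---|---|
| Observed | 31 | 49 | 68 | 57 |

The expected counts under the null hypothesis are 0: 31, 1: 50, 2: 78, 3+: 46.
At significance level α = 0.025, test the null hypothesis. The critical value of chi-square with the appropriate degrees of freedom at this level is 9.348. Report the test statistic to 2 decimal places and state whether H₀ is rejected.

3.93; do not reject

0: (31 − 31)²/31 = 0/31 = 0.000
1: (49 − 50)²/50 = 1/50 = 0.020
2: (68 − 78)²/78 = 100/78 = 1.282
3+: (57 − 46)²/46 = 121/46 = 2.630
Sum = 3.93
df = 3. Since 3.93 < 9.348, we do not reject H₀.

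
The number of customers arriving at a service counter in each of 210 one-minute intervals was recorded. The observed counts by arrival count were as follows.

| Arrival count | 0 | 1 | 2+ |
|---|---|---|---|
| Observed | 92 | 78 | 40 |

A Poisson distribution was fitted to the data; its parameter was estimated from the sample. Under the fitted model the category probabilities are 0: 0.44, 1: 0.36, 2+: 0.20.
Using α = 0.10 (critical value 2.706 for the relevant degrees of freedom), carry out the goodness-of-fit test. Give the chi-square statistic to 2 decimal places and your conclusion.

0.17; do not reject

Expected counts E_i = n·p_i: 210×0.44 = 92.4, 210×0.36 = 75.6, 210×0.20 = 42.
0: (92 − 92.4)²/92.4 = 0.16/92.4 = 0.002
1: (78 − 75.6)²/75.6 = 5.76/75.6 = 0.076
2+: (40 − 42)²/42 = 4/42 = 0.095
Sum = 0.17
df = 1. Since 0.17 < 2.706, we do not reject H₀.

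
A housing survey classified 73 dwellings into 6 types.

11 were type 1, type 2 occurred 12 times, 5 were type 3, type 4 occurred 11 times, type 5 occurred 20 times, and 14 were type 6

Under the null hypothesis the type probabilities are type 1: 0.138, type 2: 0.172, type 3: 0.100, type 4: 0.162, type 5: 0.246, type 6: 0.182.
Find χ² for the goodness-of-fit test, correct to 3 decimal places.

Expected counts E_i = n·p_i: 73×0.138 = 10.074, 73×0.172 = 12.556, 73×0.100 = 7.3, 73×0.162 = 11.826, 73×0.246 = 17.958, 73×0.182 = 13.286.
χ² = (11−10.074)²/10.074 + (12−12.556)²/12.556 + (5−7.3)²/7.3 + (11−11.826)²/11.826 + (20−17.958)²/17.958 + (14−13.286)²/13.286
   = 0.0851 + 0.0246 + 0.7247 + 0.0577 + 0.2322 + 0.0384
Sum = 1.163

1.163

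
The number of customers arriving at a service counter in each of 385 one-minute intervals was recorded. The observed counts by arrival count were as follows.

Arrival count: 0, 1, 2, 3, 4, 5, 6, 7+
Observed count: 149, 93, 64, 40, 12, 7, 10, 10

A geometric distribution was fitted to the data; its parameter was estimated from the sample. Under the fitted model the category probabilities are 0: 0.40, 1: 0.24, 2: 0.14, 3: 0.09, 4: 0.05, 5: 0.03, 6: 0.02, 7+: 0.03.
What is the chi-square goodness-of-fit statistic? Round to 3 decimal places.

8.303

Expected counts E_i = n·p_i: 385×0.40 = 154, 385×0.24 = 92.4, 385×0.14 = 53.9, 385×0.09 = 34.65, 385×0.05 = 19.25, 385×0.03 = 11.55, 385×0.02 = 7.7, 385×0.03 = 11.55.
0: (149 − 154)²/154 = 25/154 = 0.1623
1: (93 − 92.4)²/92.4 = 0.36/92.4 = 0.0039
2: (64 − 53.9)²/53.9 = 102.01/53.9 = 1.8926
3: (40 − 34.65)²/34.65 = 28.6225/34.65 = 0.8260
4: (12 − 19.25)²/19.25 = 52.5625/19.25 = 2.7305
5: (7 − 11.55)²/11.55 = 20.7025/11.55 = 1.7924
6: (10 − 7.7)²/7.7 = 5.29/7.7 = 0.6870
7+: (10 − 11.55)²/11.55 = 2.4025/11.55 = 0.2080
Sum = 8.303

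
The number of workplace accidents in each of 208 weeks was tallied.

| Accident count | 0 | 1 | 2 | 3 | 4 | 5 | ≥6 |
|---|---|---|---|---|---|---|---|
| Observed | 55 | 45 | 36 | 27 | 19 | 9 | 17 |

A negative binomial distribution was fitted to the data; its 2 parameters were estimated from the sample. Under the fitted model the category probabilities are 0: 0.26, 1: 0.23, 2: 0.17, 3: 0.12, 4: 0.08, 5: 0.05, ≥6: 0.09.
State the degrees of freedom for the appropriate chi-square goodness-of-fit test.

4

There are k = 7 categories and 2 parameters estimated from the data, so df = 7 − 1 − 2 = 4.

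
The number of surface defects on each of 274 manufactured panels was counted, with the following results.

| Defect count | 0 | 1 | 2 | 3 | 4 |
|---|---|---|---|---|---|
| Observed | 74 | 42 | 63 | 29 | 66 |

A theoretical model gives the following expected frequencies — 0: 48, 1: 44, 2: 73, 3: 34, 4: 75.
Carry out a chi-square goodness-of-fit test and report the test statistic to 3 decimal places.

17.359

cat         O        E   (O−E)²/E
0          74       48    14.0833
1          42       44     0.0909
2          63       73     1.3699
3          29       34     0.7353
4          66       75     1.0800
Sum = 17.359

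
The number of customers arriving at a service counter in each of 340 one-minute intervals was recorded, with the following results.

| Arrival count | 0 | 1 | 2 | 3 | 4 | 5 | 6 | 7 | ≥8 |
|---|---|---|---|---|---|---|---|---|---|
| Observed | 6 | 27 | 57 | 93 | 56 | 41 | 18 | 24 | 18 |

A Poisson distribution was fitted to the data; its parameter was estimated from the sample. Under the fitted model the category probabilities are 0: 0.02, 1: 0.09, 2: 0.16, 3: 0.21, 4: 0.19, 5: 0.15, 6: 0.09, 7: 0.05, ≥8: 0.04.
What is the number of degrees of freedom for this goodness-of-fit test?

There are k = 9 categories and 1 parameter estimated from the data, so df = 9 − 1 − 1 = 7.

7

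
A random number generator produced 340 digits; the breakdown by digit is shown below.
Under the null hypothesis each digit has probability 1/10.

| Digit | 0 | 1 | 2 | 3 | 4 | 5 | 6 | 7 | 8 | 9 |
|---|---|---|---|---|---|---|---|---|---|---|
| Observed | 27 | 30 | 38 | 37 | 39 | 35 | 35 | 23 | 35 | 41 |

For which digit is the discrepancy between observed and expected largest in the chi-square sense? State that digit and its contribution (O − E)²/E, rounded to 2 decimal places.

7, 3.56

Under H₀ each category has probability 1/10, so each expected count is 340/10 = 34.
cat         O        E   (O−E)²/E
0          27       34      1.441
1          30       34      0.471
2          38       34      0.471
3          37       34      0.265
4          39       34      0.735
5          35       34      0.029
6          35       34      0.029
7          23       34      3.559
8          35       34      0.029
9          41       34      1.441
The largest term is for 7: 3.56.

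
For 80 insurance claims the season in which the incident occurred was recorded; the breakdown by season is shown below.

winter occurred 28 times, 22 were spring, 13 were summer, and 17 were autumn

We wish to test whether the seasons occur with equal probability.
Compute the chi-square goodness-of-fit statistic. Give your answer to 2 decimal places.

6.30

Under H₀ each category has probability 1/4, so each expected count is 80/4 = 20.
winter: (28 − 20)²/20 = 64/20 = 3.200
spring: (22 − 20)²/20 = 4/20 = 0.200
summer: (13 − 20)²/20 = 49/20 = 2.450
autumn: (17 − 20)²/20 = 9/20 = 0.450
Sum = 6.30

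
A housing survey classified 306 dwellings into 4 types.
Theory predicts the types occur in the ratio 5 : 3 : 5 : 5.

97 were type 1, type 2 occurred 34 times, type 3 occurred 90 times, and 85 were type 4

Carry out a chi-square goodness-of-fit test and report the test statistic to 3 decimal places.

7.655

Ratio total = 18. Expected counts: 306×5/18 = 85, 306×3/18 = 51, 306×5/18 = 85, 306×5/18 = 85.
χ² = (97−85)²/85 + (34−51)²/51 + (90−85)²/85 + (85−85)²/85
   = 1.6941 + 5.6667 + 0.2941 + 0.0000
Sum = 7.655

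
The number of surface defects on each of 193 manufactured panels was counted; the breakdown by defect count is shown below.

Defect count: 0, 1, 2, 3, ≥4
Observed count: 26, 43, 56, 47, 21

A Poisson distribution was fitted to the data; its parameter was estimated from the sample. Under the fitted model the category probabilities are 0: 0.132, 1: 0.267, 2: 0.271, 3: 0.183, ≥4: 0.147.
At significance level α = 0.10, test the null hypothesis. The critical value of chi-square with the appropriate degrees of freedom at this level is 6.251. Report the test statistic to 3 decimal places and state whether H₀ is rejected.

Expected counts E_i = n·p_i: 193×0.132 = 25.476, 193×0.267 = 51.531, 193×0.271 = 52.303, 193×0.183 = 35.319, 193×0.147 = 28.371.
χ² = (26−25.476)²/25.476 + (43−51.531)²/51.531 + (56−52.303)²/52.303 + (47−35.319)²/35.319 + (21−28.371)²/28.371
   = 0.0108 + 1.4123 + 0.2613 + 3.8632 + 1.9150
Sum = 7.463
df = 3. Since 7.463 > 6.251, we reject H₀.

7.463; reject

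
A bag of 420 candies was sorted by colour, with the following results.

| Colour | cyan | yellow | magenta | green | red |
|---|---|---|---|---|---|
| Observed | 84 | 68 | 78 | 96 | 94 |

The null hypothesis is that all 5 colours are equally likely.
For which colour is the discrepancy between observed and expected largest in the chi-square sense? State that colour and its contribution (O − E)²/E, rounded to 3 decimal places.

yellow, 3.048

Expected count for each of the 5 categories: 420/5 = 84.
cat          O        E   (O−E)²/E
cyan        84       84     0.0000
yellow      68       84     3.0476
magenta     78       84     0.4286
green       96       84     1.7143
red         94       84     1.1905
The largest term is for yellow: 3.048.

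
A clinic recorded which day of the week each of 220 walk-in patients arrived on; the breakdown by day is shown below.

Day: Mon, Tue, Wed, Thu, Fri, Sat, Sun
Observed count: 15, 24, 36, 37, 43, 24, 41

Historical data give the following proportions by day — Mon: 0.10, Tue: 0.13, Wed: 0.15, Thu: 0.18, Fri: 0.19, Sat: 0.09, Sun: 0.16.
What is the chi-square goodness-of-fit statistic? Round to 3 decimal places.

Expected counts E_i = n·p_i: 220×0.10 = 22, 220×0.13 = 28.6, 220×0.15 = 33, 220×0.18 = 39.6, 220×0.19 = 41.8, 220×0.09 = 19.8, 220×0.16 = 35.2.
χ² = (15−22)²/22 + (24−28.6)²/28.6 + (36−33)²/33 + (37−39.6)²/39.6 + (43−41.8)²/41.8 + (24−19.8)²/19.8 + (41−35.2)²/35.2
   = 2.2273 + 0.7399 + 0.2727 + 0.1707 + 0.0344 + 0.8909 + 0.9557
Sum = 5.292

5.292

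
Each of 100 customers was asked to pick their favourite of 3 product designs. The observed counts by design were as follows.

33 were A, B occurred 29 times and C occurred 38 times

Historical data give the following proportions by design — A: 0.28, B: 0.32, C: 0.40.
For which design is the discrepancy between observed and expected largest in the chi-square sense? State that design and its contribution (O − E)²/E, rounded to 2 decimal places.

Expected counts E_i = n·p_i: 100×0.28 = 28, 100×0.32 = 32, 100×0.40 = 40.
χ² = (33−28)²/28 + (29−32)²/32 + (38−40)²/40
   = 0.893 + 0.281 + 0.100
The largest term is for A: 0.89.

A, 0.89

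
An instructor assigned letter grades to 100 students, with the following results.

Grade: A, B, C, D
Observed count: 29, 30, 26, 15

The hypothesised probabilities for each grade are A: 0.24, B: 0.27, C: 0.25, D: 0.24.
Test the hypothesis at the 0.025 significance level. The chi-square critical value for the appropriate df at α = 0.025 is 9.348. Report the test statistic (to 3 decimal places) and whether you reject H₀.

Expected counts E_i = n·p_i: 100×0.24 = 24, 100×0.27 = 27, 100×0.25 = 25, 100×0.24 = 24.
cat         O        E   (O−E)²/E
A          29       24     1.0417
B          30       27     0.3333
C          26       25     0.0400
D          15       24     3.3750
Sum = 4.790
df = 3. Since 4.790 < 9.348, we do not reject H₀.

4.790; do not reject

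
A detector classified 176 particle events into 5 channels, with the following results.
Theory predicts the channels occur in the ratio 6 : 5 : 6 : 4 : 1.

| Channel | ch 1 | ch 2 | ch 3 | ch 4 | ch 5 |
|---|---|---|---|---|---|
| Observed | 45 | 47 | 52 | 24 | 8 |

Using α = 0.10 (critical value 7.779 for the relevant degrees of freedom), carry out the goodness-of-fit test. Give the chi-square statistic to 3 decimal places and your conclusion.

3.746; do not reject

Ratio total = 22. Expected counts: 176×6/22 = 48, 176×5/22 = 40, 176×6/22 = 48, 176×4/22 = 32, 176×1/22 = 8.
χ² = (45−48)²/48 + (47−40)²/40 + (52−48)²/48 + (24−32)²/32 + (8−8)²/8
   = 0.1875 + 1.2250 + 0.3333 + 2.0000 + 0.0000
Sum = 3.746
df = 4. Since 3.746 < 7.779, we do not reject H₀.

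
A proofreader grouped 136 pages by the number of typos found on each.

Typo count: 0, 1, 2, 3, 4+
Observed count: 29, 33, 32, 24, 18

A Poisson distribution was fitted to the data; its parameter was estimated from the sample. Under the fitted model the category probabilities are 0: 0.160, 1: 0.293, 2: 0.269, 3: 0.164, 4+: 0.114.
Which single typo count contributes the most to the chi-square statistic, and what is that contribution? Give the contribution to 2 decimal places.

Expected counts E_i = n·p_i: 136×0.160 = 21.76, 136×0.293 = 39.848, 136×0.269 = 36.584, 136×0.164 = 22.304, 136×0.114 = 15.504.
χ² = (29−21.76)²/21.76 + (33−39.848)²/39.848 + (32−36.584)²/36.584 + (24−22.304)²/22.304 + (18−15.504)²/15.504
   = 2.409 + 1.177 + 0.574 + 0.129 + 0.402
The largest term is for 0: 2.41.

0, 2.41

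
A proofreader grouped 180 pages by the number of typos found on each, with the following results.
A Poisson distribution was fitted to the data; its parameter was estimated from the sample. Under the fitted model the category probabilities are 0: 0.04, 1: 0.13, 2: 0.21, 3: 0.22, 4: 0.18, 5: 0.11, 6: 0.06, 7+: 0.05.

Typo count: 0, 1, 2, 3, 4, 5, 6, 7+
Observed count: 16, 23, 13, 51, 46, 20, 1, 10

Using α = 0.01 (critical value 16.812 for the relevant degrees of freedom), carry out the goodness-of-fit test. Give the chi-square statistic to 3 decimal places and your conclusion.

Expected counts E_i = n·p_i: 180×0.04 = 7.2, 180×0.13 = 23.4, 180×0.21 = 37.8, 180×0.22 = 39.6, 180×0.18 = 32.4, 180×0.11 = 19.8, 180×0.06 = 10.8, 180×0.05 = 9.
χ² = (16−7.2)²/7.2 + (23−23.4)²/23.4 + (13−37.8)²/37.8 + (51−39.6)²/39.6 + (46−32.4)²/32.4 + (20−19.8)²/19.8 + (1−10.8)²/10.8 + (10−9)²/9
   = 10.7556 + 0.0068 + 16.2709 + 3.2818 + 5.7086 + 0.0020 + 8.8926 + 0.1111
Sum = 45.029
df = 6. Since 45.029 > 16.812, we reject H₀.

45.029; reject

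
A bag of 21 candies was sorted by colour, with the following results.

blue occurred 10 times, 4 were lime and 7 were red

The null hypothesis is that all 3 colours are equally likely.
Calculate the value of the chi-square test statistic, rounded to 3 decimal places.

2.571

Under H₀ each category has probability 1/3, so each expected count is 21/3 = 7.
blue: (10 − 7)²/7 = 9/7 = 1.2857
lime: (4 − 7)²/7 = 9/7 = 1.2857
red: (7 − 7)²/7 = 0/7 = 0.0000
Sum = 2.571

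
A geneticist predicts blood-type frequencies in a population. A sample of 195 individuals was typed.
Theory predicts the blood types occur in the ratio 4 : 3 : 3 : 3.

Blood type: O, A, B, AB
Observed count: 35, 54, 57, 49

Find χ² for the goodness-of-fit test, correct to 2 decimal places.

Ratio total = 13. Expected counts: 195×4/13 = 60, 195×3/13 = 45, 195×3/13 = 45, 195×3/13 = 45.
χ² = (35−60)²/60 + (54−45)²/45 + (57−45)²/45 + (49−45)²/45
   = 10.417 + 1.800 + 3.200 + 0.356
Sum = 15.77

15.77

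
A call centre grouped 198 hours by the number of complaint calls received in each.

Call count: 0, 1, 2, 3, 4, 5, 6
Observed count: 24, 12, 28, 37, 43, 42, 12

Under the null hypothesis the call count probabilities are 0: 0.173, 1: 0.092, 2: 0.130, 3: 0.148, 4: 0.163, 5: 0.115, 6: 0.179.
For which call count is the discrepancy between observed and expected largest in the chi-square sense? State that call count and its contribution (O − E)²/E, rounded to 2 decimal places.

5, 16.24

Expected counts E_i = n·p_i: 198×0.173 = 34.254, 198×0.092 = 18.216, 198×0.130 = 25.74, 198×0.148 = 29.304, 198×0.163 = 32.274, 198×0.115 = 22.77, 198×0.179 = 35.442.
0: (24 − 34.254)²/34.254 = 105.144516/34.254 = 3.070
1: (12 − 18.216)²/18.216 = 38.638656/18.216 = 2.121
2: (28 − 25.74)²/25.74 = 5.1076/25.74 = 0.198
3: (37 − 29.304)²/29.304 = 59.228416/29.304 = 2.021
4: (43 − 32.274)²/32.274 = 115.047076/32.274 = 3.565
5: (42 − 22.77)²/22.77 = 369.7929/22.77 = 16.240
6: (12 − 35.442)²/35.442 = 549.527364/35.442 = 15.505
The largest term is for 5: 16.24.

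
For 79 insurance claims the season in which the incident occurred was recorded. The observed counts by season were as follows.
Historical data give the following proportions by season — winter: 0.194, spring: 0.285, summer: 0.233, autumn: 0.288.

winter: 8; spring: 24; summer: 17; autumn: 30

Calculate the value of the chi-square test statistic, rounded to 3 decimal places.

Expected counts E_i = n·p_i: 79×0.194 = 15.326, 79×0.285 = 22.515, 79×0.233 = 18.407, 79×0.288 = 22.752.
winter: (8 − 15.326)²/15.326 = 53.670276/15.326 = 3.5019
spring: (24 − 22.515)²/22.515 = 2.205225/22.515 = 0.0979
summer: (17 − 18.407)²/18.407 = 1.979649/18.407 = 0.1075
autumn: (30 − 22.752)²/22.752 = 52.533504/22.752 = 2.3090
Sum = 6.016

6.016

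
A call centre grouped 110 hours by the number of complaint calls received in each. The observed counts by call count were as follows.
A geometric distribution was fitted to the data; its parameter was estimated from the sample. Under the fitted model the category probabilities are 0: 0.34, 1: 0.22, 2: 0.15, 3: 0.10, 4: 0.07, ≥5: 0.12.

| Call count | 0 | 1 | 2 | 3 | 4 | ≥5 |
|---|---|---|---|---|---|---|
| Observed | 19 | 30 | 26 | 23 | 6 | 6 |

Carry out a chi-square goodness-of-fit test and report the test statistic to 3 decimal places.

33.306

Expected counts E_i = n·p_i: 110×0.34 = 37.4, 110×0.22 = 24.2, 110×0.15 = 16.5, 110×0.10 = 11, 110×0.07 = 7.7, 110×0.12 = 13.2.
χ² = (19−37.4)²/37.4 + (30−24.2)²/24.2 + (26−16.5)²/16.5 + (23−11)²/11 + (6−7.7)²/7.7 + (6−13.2)²/13.2
   = 9.0524 + 1.3901 + 5.4697 + 13.0909 + 0.3753 + 3.9273
Sum = 33.306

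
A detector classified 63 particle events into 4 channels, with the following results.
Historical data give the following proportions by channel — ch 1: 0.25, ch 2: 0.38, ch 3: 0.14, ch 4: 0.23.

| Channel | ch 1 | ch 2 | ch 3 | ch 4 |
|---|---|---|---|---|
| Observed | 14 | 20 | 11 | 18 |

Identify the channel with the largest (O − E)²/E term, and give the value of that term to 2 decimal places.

Expected counts E_i = n·p_i: 63×0.25 = 15.75, 63×0.38 = 23.94, 63×0.14 = 8.82, 63×0.23 = 14.49.
ch 1: (14 − 15.75)²/15.75 = 3.0625/15.75 = 0.194
ch 2: (20 − 23.94)²/23.94 = 15.5236/23.94 = 0.648
ch 3: (11 − 8.82)²/8.82 = 4.7524/8.82 = 0.539
ch 4: (18 − 14.49)²/14.49 = 12.3201/14.49 = 0.850
The largest term is for ch 4: 0.85.

ch 4, 0.85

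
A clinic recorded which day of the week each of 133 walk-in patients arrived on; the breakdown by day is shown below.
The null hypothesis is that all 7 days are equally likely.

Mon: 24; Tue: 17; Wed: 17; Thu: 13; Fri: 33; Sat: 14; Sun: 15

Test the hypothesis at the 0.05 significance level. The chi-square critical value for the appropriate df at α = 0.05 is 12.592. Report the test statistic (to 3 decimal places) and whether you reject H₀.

Expected count for each of the 7 categories: 133/7 = 19.
Mon: (24 − 19)²/19 = 25/19 = 1.3158
Tue: (17 − 19)²/19 = 4/19 = 0.2105
Wed: (17 − 19)²/19 = 4/19 = 0.2105
Thu: (13 − 19)²/19 = 36/19 = 1.8947
Fri: (33 − 19)²/19 = 196/19 = 10.3158
Sat: (14 − 19)²/19 = 25/19 = 1.3158
Sun: (15 − 19)²/19 = 16/19 = 0.8421
Sum = 16.105
df = 6. Since 16.105 > 12.592, we reject H₀.

16.105; reject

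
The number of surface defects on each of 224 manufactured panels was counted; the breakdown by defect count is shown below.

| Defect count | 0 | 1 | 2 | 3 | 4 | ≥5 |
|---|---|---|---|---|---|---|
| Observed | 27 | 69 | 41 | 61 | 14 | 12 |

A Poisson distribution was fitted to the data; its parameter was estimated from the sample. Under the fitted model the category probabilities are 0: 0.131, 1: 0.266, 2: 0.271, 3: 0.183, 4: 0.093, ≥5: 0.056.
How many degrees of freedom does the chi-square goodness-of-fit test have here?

There are k = 6 categories and 1 parameter estimated from the data, so df = 6 − 1 − 1 = 4.

4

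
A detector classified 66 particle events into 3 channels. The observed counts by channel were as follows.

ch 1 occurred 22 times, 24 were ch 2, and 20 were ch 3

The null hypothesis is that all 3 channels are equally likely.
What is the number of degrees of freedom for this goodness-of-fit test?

2

There are k = 3 categories and no parameters were estimated from the data, so df = 3 − 1 = 2.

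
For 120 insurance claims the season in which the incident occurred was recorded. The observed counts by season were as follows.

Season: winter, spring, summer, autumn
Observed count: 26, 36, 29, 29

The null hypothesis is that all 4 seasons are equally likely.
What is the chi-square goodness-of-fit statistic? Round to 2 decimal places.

Expected count for each of the 4 categories: 120/4 = 30.
winter: (26 − 30)²/30 = 16/30 = 0.533
spring: (36 − 30)²/30 = 36/30 = 1.200
summer: (29 − 30)²/30 = 1/30 = 0.033
autumn: (29 − 30)²/30 = 1/30 = 0.033
Sum = 1.80

1.80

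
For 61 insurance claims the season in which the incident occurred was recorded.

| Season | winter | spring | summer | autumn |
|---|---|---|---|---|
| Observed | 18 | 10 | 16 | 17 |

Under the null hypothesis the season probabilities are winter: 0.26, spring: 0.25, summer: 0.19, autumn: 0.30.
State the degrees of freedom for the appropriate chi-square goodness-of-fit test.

There are k = 4 categories and no parameters were estimated from the data, so df = 4 − 1 = 3.

3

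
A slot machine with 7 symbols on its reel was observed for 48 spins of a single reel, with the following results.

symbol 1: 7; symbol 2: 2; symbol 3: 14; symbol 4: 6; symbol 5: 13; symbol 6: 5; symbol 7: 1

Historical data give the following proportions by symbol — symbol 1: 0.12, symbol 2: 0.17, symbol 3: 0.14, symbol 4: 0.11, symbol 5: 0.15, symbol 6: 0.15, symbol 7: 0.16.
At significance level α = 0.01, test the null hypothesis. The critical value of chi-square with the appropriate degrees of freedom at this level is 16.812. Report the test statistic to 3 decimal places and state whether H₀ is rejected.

Expected counts E_i = n·p_i: 48×0.12 = 5.76, 48×0.17 = 8.16, 48×0.14 = 6.72, 48×0.11 = 5.28, 48×0.15 = 7.2, 48×0.15 = 7.2, 48×0.16 = 7.68.
χ² = (7−5.76)²/5.76 + (2−8.16)²/8.16 + (14−6.72)²/6.72 + (6−5.28)²/5.28 + (13−7.2)²/7.2 + (5−7.2)²/7.2 + (1−7.68)²/7.68
   = 0.2669 + 4.6502 + 7.8867 + 0.0982 + 4.6722 + 0.6722 + 5.8102
Sum = 24.057
df = 6. Since 24.057 > 16.812, we reject H₀.

24.057; reject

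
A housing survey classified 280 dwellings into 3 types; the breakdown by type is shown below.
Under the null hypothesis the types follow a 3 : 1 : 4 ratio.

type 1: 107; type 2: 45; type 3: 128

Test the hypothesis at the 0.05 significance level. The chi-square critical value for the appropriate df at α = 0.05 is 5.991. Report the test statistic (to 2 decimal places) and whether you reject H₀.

3.92; do not reject

Ratio total = 8. Expected counts: 280×3/8 = 105, 280×1/8 = 35, 280×4/8 = 140.
χ² = (107−105)²/105 + (45−35)²/35 + (128−140)²/140
   = 0.038 + 2.857 + 1.029
Sum = 3.92
df = 2. Since 3.92 < 5.991, we do not reject H₀.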